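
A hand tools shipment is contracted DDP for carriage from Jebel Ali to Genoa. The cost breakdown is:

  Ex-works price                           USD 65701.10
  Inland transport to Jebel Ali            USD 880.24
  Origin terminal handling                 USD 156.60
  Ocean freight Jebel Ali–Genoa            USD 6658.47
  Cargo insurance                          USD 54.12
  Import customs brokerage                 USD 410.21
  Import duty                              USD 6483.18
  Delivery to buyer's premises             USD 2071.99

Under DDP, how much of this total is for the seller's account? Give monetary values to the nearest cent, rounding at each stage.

DDP: the seller bears all costs including import duty.
Seller's account: goods 65701.10 + inland to port 880.24 + origin terminal 156.60 + freight 6658.47 + insurance 54.12 + brokerage 410.21 + duty 6483.18 + delivery 2071.99 = 82415.91
Buyer's account: 0.00

Seller's account: USD 82415.91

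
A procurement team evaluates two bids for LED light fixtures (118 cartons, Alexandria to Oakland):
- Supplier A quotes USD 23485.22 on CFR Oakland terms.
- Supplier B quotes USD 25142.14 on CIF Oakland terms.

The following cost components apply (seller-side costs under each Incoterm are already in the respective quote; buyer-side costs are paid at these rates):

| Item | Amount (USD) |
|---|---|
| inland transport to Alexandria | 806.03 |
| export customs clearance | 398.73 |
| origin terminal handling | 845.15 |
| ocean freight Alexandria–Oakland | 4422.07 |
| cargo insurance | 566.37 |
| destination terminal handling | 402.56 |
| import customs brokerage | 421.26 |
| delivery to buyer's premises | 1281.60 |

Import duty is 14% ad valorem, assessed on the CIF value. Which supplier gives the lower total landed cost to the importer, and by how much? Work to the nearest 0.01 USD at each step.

Supplier A is cheaper by USD 1243.23

Supplier A (CFR):
CIF value = CFR price + insurance = 23485.22 + 566.37 = 24051.59
Import duty = 24051.59 × 14% = 3367.22
Buyer bears (A): 566.37 + 402.56 + 421.26 + 1281.60 = 2671.79
Landed cost (A) = invoice 23485.22 + 2671.79 + duty 3367.22 = 29524.23
Supplier B (CIF):
The CIF price already equals the CIF value: 25142.14
Import duty = 25142.14 × 14% = 3519.90
Buyer bears (B): 402.56 + 421.26 + 1281.60 = 2105.42
Landed cost (B) = invoice 25142.14 + 2105.42 + duty 3519.90 = 30767.46
Difference = |29524.23 − 30767.46| = 1243.23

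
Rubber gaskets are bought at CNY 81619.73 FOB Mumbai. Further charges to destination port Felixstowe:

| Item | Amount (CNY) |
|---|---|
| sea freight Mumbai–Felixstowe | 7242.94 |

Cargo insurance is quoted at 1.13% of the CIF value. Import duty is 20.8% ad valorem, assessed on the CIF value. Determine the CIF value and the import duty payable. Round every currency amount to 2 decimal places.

CIF value: CNY 89878.29; import duty: CNY 18694.68

Let C be the CIF value. C = FOB price + freight + 1.13% × C
C − 1.13% × C = 81619.73 + 7242.94
0.9887 × C = 88862.67
C = 88862.67 / 0.9887 = 89878.29
Insurance premium = 1.13% × 89878.29 = 1015.62
Import duty = 89878.29 × 20.8% = 18694.68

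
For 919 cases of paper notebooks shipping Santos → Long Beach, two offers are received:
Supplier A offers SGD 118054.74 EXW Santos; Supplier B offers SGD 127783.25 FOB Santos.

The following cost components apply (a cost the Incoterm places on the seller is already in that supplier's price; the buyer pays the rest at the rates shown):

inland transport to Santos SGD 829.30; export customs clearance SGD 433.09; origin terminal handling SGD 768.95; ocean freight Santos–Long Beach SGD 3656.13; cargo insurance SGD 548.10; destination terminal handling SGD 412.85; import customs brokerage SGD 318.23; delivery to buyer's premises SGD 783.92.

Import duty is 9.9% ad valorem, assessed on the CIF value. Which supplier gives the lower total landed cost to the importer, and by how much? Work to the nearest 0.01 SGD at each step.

Supplier A is cheaper by SGD 8459.19

Supplier A (EXW):
CIF value = EXW price + inland to port + export clearance + origin terminal + freight + insurance = 118054.74 + 829.30 + 433.09 + 768.95 + 3656.13 + 548.10 = 124290.31
Import duty = 124290.31 × 9.9% = 12304.74
Buyer bears (A): 829.30 + 433.09 + 768.95 + 3656.13 + 548.10 + 412.85 + 318.23 + 783.92 = 7750.57
Landed cost (A) = invoice 118054.74 + 7750.57 + duty 12304.74 = 138110.05
Supplier B (FOB):
CIF value = FOB price + freight + insurance = 127783.25 + 3656.13 + 548.10 = 131987.48
Import duty = 131987.48 × 9.9% = 13066.76
Buyer bears (B): 3656.13 + 548.10 + 412.85 + 318.23 + 783.92 = 5719.23
Landed cost (B) = invoice 127783.25 + 5719.23 + duty 13066.76 = 146569.24
Difference = |138110.05 − 146569.24| = 8459.19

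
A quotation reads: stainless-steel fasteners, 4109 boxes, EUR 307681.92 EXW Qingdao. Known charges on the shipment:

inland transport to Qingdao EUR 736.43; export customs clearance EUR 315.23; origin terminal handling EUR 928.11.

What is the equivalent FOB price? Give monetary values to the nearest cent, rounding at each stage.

From EXW to FOB, the seller additionally bears: inland to port, export clearance, origin terminal.
FOB price = 307681.92 + 736.43 + 315.23 + 928.11 = 309661.69

FOB price: EUR 309661.69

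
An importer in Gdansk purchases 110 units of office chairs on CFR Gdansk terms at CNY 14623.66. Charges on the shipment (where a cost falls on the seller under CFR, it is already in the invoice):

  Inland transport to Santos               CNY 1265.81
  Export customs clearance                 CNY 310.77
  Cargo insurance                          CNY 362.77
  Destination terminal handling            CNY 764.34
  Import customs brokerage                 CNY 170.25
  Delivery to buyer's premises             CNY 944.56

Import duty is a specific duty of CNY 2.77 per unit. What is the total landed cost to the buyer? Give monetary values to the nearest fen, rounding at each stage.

CFR: the seller pays costs through ocean freight to the destination port, but not insurance.
Already in the invoice (seller's account under CFR): inland to port, export clearance — exclude.
CIF value = CFR price + insurance = 14623.66 + 362.77 = 14986.43
Import duty = 110 × 2.77 = 304.70
Buyer bears: insurance 362.77 + destination terminal 764.34 + brokerage 170.25 + delivery 944.56 + duty 304.70 = 2546.62
Landed cost = invoice 14623.66 + 2546.62 = 17170.28

Total landed cost: CNY 17170.28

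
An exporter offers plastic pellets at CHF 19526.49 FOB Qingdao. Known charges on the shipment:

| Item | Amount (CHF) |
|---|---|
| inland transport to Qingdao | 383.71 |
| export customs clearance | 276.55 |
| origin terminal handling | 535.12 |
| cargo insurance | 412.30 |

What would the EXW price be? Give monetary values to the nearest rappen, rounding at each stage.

Not relevant to the conversion: insurance — on the buyer under both terms; not part of either seller's price.
From FOB to EXW, the seller no longer bears: inland to port, export clearance, origin terminal.
EXW price = 19526.49 − 383.71 − 276.55 − 535.12 = 18331.11

EXW price: CHF 18331.11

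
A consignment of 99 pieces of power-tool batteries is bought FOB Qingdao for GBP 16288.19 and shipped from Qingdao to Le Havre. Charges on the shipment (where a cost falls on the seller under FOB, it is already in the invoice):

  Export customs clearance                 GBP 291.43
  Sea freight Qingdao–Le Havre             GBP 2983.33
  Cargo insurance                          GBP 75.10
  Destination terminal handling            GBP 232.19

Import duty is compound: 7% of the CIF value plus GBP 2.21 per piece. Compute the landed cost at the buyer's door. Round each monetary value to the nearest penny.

Total landed cost: GBP 21151.86

FOB: the seller bears costs until goods are on board at the origin port; the buyer bears freight, insurance and all costs thereafter.
Already in the invoice (seller's account under FOB): export clearance — exclude.
CIF value = FOB price + freight + insurance = 16288.19 + 2983.33 + 75.10 = 19346.62
Ad valorem component: 19346.62 × 7% = 1354.26
Specific component: 99 × 2.21 = 218.79
Import duty = 1354.26 + 218.79 = 1573.05
Buyer bears: freight 2983.33 + insurance 75.10 + destination terminal 232.19 + duty 1573.05 = 4863.67
Landed cost = invoice 16288.19 + 4863.67 = 21151.86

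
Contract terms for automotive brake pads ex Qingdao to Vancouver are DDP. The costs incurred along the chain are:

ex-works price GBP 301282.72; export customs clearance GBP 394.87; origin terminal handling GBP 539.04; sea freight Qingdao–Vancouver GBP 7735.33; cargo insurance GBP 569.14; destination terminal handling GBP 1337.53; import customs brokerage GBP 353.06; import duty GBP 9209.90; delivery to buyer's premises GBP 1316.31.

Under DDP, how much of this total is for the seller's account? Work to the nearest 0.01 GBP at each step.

Seller's account: GBP 322737.90

DDP: the seller bears all costs including import duty.
Seller's account: goods 301282.72 + export clearance 394.87 + origin terminal 539.04 + freight 7735.33 + insurance 569.14 + destination terminal 1337.53 + brokerage 353.06 + duty 9209.90 + delivery 1316.31 = 322737.90
Buyer's account: 0.00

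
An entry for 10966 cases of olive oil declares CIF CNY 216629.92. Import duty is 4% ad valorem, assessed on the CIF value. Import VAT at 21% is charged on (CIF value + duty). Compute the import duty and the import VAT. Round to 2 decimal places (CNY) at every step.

Import duty = 216629.92 × 4% = 8665.20
VAT base = CIF + duty = 216629.92 + 8665.20 = 225295.12
Import VAT = 225295.12 × 21% = 47311.98

Import duty: CNY 8665.20; import VAT: CNY 47311.98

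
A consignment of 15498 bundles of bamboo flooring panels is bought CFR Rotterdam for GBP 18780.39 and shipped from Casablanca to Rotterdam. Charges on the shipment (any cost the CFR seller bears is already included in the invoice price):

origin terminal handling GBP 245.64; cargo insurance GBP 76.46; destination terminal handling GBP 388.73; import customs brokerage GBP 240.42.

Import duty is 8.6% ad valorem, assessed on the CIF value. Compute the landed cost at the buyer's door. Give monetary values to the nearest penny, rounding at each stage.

Total landed cost: GBP 21107.69

CFR: the seller pays costs through ocean freight to the destination port, but not insurance.
Already in the invoice (seller's account under CFR): origin terminal — exclude.
CIF value = CFR price + insurance = 18780.39 + 76.46 = 18856.85
Import duty = 18856.85 × 8.6% = 1621.69
Buyer bears: insurance 76.46 + destination terminal 388.73 + brokerage 240.42 + duty 1621.69 = 2327.30
Landed cost = invoice 18780.39 + 2327.30 = 21107.69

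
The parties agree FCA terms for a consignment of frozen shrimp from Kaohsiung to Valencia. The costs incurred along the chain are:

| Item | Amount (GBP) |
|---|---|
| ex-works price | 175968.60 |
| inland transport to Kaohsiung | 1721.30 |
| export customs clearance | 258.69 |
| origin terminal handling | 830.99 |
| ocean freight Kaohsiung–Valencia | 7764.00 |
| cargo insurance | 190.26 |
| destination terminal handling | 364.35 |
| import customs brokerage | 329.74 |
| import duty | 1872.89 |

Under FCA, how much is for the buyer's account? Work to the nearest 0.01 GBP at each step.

Buyer's account: GBP 11352.23

FCA: the seller delivers export-cleared goods to the carrier; the buyer bears costs from that point.
Seller's account: goods 175968.60 + inland to port 1721.30 + export clearance 258.69 = 177948.59
Buyer's account: origin terminal 830.99 + freight 7764.00 + insurance 190.26 + destination terminal 364.35 + brokerage 329.74 + duty 1872.89 = 11352.23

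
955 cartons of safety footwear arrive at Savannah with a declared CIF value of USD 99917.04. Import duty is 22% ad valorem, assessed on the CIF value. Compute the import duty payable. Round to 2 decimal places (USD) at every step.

Import duty = 99917.04 × 22% = 21981.75

Import duty: USD 21981.75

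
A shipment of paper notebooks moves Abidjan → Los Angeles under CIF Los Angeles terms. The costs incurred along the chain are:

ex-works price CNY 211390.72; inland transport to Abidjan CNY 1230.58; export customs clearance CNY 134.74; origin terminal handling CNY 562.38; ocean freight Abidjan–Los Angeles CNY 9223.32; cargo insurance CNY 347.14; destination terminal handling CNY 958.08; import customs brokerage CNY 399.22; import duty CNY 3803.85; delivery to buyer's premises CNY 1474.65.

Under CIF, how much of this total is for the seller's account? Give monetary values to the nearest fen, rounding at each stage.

CIF: the seller pays costs through ocean freight and marine insurance to the destination port.
Seller's account: goods 211390.72 + inland to port 1230.58 + export clearance 134.74 + origin terminal 562.38 + freight 9223.32 + insurance 347.14 = 222888.88
Buyer's account: destination terminal 958.08 + brokerage 399.22 + duty 3803.85 + delivery 1474.65 = 6635.80

Seller's account: CNY 222888.88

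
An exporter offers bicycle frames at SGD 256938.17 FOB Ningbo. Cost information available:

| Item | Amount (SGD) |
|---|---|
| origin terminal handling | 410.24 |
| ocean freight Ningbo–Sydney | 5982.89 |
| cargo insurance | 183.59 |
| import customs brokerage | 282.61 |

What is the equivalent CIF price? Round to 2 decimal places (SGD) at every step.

Not relevant to the conversion: origin terminal — on the seller under both FOB and CIF; already in the FOB price and stays in the CIF price. brokerage — on the buyer under both terms; not part of either seller's price.
From FOB to CIF, the seller additionally bears: freight, insurance.
CIF price = 256938.17 + 5982.89 + 183.59 = 263104.65

CIF price: SGD 263104.65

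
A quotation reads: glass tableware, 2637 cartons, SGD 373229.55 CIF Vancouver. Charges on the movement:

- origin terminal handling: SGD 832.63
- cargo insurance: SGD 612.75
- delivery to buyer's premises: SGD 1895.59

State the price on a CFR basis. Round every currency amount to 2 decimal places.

Not relevant to the conversion: origin terminal — on the seller under both CIF and CFR; already in the CIF price and stays in the CFR price. delivery — on the buyer under both terms; not part of either seller's price.
From CIF to CFR, the seller no longer bears: insurance.
CFR price = 373229.55 − 612.75 = 372616.80

CFR price: SGD 372616.80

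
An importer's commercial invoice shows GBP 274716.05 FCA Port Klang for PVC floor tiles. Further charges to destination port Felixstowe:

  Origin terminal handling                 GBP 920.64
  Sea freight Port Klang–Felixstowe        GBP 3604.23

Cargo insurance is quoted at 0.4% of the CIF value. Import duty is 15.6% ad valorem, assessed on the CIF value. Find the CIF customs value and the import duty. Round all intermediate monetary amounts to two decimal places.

Let C be the CIF value. C = FCA price + pre-shipment costs + freight + 0.4% × C
C − 0.4% × C = 274716.05 + 920.64 + 3604.23
0.996 × C = 279240.92
C = 279240.92 / 0.996 = 280362.37
Insurance premium = 0.4% × 280362.37 = 1121.45
Import duty = 280362.37 × 15.6% = 43736.53

CIF value: GBP 280362.37; import duty: GBP 43736.53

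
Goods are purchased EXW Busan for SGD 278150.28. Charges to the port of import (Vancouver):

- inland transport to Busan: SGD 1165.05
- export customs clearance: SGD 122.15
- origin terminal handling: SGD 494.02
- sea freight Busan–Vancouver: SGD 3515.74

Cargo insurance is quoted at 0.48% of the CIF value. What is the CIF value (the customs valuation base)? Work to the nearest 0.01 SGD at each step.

Let C be the CIF value. C = EXW price + pre-shipment costs + freight + 0.48% × C
C − 0.48% × C = 278150.28 + 1165.05 + 122.15 + 494.02 + 3515.74
0.9952 × C = 283447.24
C = 283447.24 / 0.9952 = 284814.35
Insurance premium = 0.48% × 284814.35 = 1367.11

CIF value: SGD 284814.35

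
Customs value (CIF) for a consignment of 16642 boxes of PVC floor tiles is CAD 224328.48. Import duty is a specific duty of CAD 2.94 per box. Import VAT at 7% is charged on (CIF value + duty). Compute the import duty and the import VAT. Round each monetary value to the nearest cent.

Import duty = 16642 × 2.94 = 48927.48
VAT base = CIF + duty = 224328.48 + 48927.48 = 273255.96
Import VAT = 273255.96 × 7% = 19127.92

Import duty: CAD 48927.48; import VAT: CAD 19127.92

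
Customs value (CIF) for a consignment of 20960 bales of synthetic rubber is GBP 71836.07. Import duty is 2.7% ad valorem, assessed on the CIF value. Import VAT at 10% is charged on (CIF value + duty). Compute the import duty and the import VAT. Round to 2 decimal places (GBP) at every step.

Import duty = 71836.07 × 2.7% = 1939.57
VAT base = CIF + duty = 71836.07 + 1939.57 = 73775.64
Import VAT = 73775.64 × 10% = 7377.56

Import duty: GBP 1939.57; import VAT: GBP 7377.56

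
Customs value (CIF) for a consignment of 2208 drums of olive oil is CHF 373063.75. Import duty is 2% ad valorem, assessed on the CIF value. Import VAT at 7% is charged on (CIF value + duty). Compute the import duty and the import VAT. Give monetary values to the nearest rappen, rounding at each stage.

Import duty: CHF 7461.28; import VAT: CHF 26636.75

Import duty = 373063.75 × 2% = 7461.28
VAT base = CIF + duty = 373063.75 + 7461.28 = 380525.03
Import VAT = 380525.03 × 7% = 26636.75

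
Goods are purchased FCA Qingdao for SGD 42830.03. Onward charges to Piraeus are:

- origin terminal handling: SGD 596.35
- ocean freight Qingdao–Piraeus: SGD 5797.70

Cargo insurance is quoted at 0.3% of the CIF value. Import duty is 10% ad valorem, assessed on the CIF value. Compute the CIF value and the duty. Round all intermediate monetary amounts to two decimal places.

Let C be the CIF value. C = FCA price + pre-shipment costs + freight + 0.3% × C
C − 0.3% × C = 42830.03 + 596.35 + 5797.70
0.997 × C = 49224.08
C = 49224.08 / 0.997 = 49372.20
Insurance premium = 0.3% × 49372.20 = 148.12
Import duty = 49372.20 × 10% = 4937.22

CIF value: SGD 49372.20; import duty: SGD 4937.22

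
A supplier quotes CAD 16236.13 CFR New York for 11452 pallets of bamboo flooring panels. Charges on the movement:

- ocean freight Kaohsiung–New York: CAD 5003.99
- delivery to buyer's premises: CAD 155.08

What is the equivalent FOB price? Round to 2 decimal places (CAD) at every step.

FOB price: CAD 11232.14

Not relevant to the conversion: delivery — on the buyer under both terms; not part of either seller's price.
From CFR to FOB, the seller no longer bears: freight.
FOB price = 16236.13 − 5003.99 = 11232.14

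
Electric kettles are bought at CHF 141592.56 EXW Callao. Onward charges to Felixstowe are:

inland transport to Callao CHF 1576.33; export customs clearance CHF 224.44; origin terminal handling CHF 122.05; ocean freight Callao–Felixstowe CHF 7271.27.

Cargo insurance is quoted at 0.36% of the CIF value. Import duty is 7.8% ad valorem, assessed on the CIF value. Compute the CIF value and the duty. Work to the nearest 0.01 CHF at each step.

CIF value: CHF 151331.44; import duty: CHF 11803.85

Let C be the CIF value. C = EXW price + pre-shipment costs + freight + 0.36% × C
C − 0.36% × C = 141592.56 + 1576.33 + 224.44 + 122.05 + 7271.27
0.9964 × C = 150786.65
C = 150786.65 / 0.9964 = 151331.44
Insurance premium = 0.36% × 151331.44 = 544.79
Import duty = 151331.44 × 7.8% = 11803.85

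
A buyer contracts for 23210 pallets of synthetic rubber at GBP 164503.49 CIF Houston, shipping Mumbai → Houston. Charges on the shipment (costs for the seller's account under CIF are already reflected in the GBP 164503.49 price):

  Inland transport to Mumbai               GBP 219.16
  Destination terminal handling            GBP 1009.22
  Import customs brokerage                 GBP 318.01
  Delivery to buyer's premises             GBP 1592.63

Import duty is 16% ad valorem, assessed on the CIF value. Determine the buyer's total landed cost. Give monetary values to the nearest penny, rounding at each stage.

Total landed cost: GBP 193743.91

CIF: the seller pays costs through ocean freight and marine insurance to the destination port.
Already in the invoice (seller's account under CIF): inland to port — exclude.
The CIF price already equals the CIF value: 164503.49
Import duty = 164503.49 × 16% = 26320.56
Buyer bears: destination terminal 1009.22 + brokerage 318.01 + delivery 1592.63 + duty 26320.56 = 29240.42
Landed cost = invoice 164503.49 + 29240.42 = 193743.91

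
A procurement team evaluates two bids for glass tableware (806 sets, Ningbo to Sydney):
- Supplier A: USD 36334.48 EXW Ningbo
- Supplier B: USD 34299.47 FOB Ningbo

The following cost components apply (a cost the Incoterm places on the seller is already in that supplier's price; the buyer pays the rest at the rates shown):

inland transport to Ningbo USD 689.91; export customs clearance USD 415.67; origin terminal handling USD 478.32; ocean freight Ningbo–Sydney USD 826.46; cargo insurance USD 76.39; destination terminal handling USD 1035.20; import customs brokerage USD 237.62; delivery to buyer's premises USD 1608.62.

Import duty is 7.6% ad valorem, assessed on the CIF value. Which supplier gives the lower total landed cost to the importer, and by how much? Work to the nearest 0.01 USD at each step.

Supplier A (EXW):
CIF value = EXW price + inland to port + export clearance + origin terminal + freight + insurance = 36334.48 + 689.91 + 415.67 + 478.32 + 826.46 + 76.39 = 38821.23
Import duty = 38821.23 × 7.6% = 2950.41
Buyer bears (A): 689.91 + 415.67 + 478.32 + 826.46 + 76.39 + 1035.20 + 237.62 + 1608.62 = 5368.19
Landed cost (A) = invoice 36334.48 + 5368.19 + duty 2950.41 = 44653.08
Supplier B (FOB):
CIF value = FOB price + freight + insurance = 34299.47 + 826.46 + 76.39 = 35202.32
Import duty = 35202.32 × 7.6% = 2675.38
Buyer bears (B): 826.46 + 76.39 + 1035.20 + 237.62 + 1608.62 = 3784.29
Landed cost (B) = invoice 34299.47 + 3784.29 + duty 2675.38 = 40759.14
Difference = |44653.08 − 40759.14| = 3893.94

Supplier B is cheaper by USD 3893.94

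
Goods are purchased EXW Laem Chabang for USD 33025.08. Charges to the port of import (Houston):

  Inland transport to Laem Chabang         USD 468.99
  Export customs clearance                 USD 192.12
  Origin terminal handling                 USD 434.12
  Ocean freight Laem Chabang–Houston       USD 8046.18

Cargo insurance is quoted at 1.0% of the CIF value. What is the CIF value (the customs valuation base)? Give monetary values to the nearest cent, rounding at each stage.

Let C be the CIF value. C = EXW price + pre-shipment costs + freight + 1.0% × C
C − 1.0% × C = 33025.08 + 468.99 + 192.12 + 434.12 + 8046.18
0.99 × C = 42166.49
C = 42166.49 / 0.99 = 42592.41
Insurance premium = 1.0% × 42592.41 = 425.92

CIF value: USD 42592.41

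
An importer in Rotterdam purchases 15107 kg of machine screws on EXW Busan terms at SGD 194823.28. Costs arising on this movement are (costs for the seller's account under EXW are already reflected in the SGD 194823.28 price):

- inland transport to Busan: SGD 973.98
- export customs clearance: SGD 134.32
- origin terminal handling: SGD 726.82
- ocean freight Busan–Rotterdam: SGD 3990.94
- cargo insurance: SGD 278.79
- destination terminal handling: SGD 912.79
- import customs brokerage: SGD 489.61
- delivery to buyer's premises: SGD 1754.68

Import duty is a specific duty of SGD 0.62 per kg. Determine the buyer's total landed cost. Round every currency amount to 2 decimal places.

EXW: the seller makes goods available at their premises; the buyer bears all onward costs.
CIF value = EXW price + inland to port + export clearance + origin terminal + freight + insurance = 194823.28 + 973.98 + 134.32 + 726.82 + 3990.94 + 278.79 = 200928.13
Import duty = 15107 × 0.62 = 9366.34
Buyer bears: inland to port 973.98 + export clearance 134.32 + origin terminal 726.82 + freight 3990.94 + insurance 278.79 + destination terminal 912.79 + brokerage 489.61 + delivery 1754.68 + duty 9366.34 = 18628.27
Landed cost = invoice 194823.28 + 18628.27 = 213451.55

Total landed cost: SGD 213451.55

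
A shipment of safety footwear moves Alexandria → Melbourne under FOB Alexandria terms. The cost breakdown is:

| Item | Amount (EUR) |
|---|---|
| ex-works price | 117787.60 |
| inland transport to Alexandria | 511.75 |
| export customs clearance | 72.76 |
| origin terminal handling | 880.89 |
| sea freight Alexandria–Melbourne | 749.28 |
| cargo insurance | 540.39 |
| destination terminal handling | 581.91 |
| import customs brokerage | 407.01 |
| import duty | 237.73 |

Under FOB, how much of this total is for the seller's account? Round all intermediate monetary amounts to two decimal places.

FOB: the seller bears costs until goods are on board at the origin port; the buyer bears freight, insurance and all costs thereafter.
Seller's account: goods 117787.60 + inland to port 511.75 + export clearance 72.76 + origin terminal 880.89 = 119253.00
Buyer's account: freight 749.28 + insurance 540.39 + destination terminal 581.91 + brokerage 407.01 + duty 237.73 = 2516.32

Seller's account: EUR 119253.00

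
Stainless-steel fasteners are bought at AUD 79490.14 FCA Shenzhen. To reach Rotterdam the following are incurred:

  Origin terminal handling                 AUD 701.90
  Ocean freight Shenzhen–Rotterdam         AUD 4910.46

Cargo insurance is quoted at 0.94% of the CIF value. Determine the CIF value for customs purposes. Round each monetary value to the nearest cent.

CIF value: AUD 85910.05

Let C be the CIF value. C = FCA price + pre-shipment costs + freight + 0.94% × C
C − 0.94% × C = 79490.14 + 701.90 + 4910.46
0.9906 × C = 85102.50
C = 85102.50 / 0.9906 = 85910.05
Insurance premium = 0.94% × 85910.05 = 807.55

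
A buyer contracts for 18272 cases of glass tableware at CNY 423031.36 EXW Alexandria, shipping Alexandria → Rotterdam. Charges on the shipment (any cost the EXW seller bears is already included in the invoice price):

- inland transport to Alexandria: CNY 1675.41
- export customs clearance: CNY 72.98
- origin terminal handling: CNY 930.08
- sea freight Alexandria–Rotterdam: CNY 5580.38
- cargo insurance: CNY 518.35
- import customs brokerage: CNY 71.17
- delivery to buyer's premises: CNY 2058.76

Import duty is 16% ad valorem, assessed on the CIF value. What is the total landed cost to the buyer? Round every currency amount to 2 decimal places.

EXW: the seller makes goods available at their premises; the buyer bears all onward costs.
CIF value = EXW price + inland to port + export clearance + origin terminal + freight + insurance = 423031.36 + 1675.41 + 72.98 + 930.08 + 5580.38 + 518.35 = 431808.56
Import duty = 431808.56 × 16% = 69089.37
Buyer bears: inland to port 1675.41 + export clearance 72.98 + origin terminal 930.08 + freight 5580.38 + insurance 518.35 + brokerage 71.17 + delivery 2058.76 + duty 69089.37 = 79996.50
Landed cost = invoice 423031.36 + 79996.50 = 503027.86

Total landed cost: CNY 503027.86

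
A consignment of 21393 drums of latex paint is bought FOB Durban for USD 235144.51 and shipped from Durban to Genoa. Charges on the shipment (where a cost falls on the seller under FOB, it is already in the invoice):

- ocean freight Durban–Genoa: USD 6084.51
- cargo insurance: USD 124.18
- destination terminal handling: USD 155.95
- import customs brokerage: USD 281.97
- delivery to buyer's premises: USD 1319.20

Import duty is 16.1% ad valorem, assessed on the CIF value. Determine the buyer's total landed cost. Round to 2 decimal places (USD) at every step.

Total landed cost: USD 281968.19

FOB: the seller bears costs until goods are on board at the origin port; the buyer bears freight, insurance and all costs thereafter.
CIF value = FOB price + freight + insurance = 235144.51 + 6084.51 + 124.18 = 241353.20
Import duty = 241353.20 × 16.1% = 38857.87
Buyer bears: freight 6084.51 + insurance 124.18 + destination terminal 155.95 + brokerage 281.97 + delivery 1319.20 + duty 38857.87 = 46823.68
Landed cost = invoice 235144.51 + 46823.68 = 281968.19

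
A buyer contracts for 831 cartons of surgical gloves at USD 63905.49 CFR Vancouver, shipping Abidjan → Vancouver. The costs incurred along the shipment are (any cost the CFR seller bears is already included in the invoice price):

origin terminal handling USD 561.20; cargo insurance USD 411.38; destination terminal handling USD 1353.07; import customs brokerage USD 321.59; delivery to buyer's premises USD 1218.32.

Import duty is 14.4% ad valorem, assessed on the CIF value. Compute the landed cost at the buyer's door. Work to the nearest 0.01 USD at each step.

Total landed cost: USD 76471.48

CFR: the seller pays costs through ocean freight to the destination port, but not insurance.
Already in the invoice (seller's account under CFR): origin terminal — exclude.
CIF value = CFR price + insurance = 63905.49 + 411.38 = 64316.87
Import duty = 64316.87 × 14.4% = 9261.63
Buyer bears: insurance 411.38 + destination terminal 1353.07 + brokerage 321.59 + delivery 1218.32 + duty 9261.63 = 12565.99
Landed cost = invoice 63905.49 + 12565.99 = 76471.48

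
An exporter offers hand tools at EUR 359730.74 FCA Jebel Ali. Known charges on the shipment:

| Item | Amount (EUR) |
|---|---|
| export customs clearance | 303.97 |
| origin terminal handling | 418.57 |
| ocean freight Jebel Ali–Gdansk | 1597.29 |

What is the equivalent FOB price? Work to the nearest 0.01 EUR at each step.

Not relevant to the conversion: export clearance — on the seller under both FCA and FOB; already in the FCA price and stays in the FOB price. freight — on the buyer under both terms; not part of either seller's price.
From FCA to FOB, the seller additionally bears: origin terminal.
FOB price = 359730.74 + 418.57 = 360149.31

FOB price: EUR 360149.31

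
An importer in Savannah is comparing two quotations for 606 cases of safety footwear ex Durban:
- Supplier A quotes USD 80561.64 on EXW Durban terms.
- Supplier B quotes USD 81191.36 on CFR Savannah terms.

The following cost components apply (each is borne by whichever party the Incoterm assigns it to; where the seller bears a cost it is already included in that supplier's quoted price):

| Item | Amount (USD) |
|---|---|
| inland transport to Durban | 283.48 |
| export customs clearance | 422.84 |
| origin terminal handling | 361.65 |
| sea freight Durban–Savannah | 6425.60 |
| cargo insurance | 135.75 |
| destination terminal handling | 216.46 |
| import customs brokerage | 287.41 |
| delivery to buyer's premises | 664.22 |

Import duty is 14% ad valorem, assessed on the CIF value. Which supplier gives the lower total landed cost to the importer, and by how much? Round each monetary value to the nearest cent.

Supplier A (EXW):
CIF value = EXW price + inland to port + export clearance + origin terminal + freight + insurance = 80561.64 + 283.48 + 422.84 + 361.65 + 6425.60 + 135.75 = 88190.96
Import duty = 88190.96 × 14% = 12346.73
Buyer bears (A): 283.48 + 422.84 + 361.65 + 6425.60 + 135.75 + 216.46 + 287.41 + 664.22 = 8797.41
Landed cost (A) = invoice 80561.64 + 8797.41 + duty 12346.73 = 101705.78
Supplier B (CFR):
CIF value = CFR price + insurance = 81191.36 + 135.75 = 81327.11
Import duty = 81327.11 × 14% = 11385.80
Buyer bears (B): 135.75 + 216.46 + 287.41 + 664.22 = 1303.84
Landed cost (B) = invoice 81191.36 + 1303.84 + duty 11385.80 = 93881.00
Difference = |101705.78 − 93881.00| = 7824.78

Supplier B is cheaper by USD 7824.78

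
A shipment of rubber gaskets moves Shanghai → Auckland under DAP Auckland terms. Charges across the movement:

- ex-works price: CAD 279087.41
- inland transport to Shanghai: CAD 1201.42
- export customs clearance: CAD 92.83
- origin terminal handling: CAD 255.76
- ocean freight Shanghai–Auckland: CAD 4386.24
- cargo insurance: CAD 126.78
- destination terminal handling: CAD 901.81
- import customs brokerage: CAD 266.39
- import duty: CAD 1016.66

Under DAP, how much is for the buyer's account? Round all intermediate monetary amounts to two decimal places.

DAP: the seller bears all costs to the named destination except import duty and clearance.
Seller's account: goods 279087.41 + inland to port 1201.42 + export clearance 92.83 + origin terminal 255.76 + freight 4386.24 + insurance 126.78 + destination terminal 901.81 = 286052.25
Buyer's account: brokerage 266.39 + duty 1016.66 = 1283.05

Buyer's account: CAD 1283.05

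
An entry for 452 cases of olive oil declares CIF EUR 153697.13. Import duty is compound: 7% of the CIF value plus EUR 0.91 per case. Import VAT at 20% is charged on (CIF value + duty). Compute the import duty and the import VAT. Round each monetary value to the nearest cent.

Import duty: EUR 11170.12; import VAT: EUR 32973.45

Ad valorem component: 153697.13 × 7% = 10758.80
Specific component: 452 × 0.91 = 411.32
Import duty = 10758.80 + 411.32 = 11170.12
VAT base = CIF + duty = 153697.13 + 11170.12 = 164867.25
Import VAT = 164867.25 × 20% = 32973.45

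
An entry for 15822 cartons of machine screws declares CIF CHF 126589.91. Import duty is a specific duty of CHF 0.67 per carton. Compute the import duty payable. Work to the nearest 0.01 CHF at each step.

Import duty = 15822 × 0.67 = 10600.74

Import duty: CHF 10600.74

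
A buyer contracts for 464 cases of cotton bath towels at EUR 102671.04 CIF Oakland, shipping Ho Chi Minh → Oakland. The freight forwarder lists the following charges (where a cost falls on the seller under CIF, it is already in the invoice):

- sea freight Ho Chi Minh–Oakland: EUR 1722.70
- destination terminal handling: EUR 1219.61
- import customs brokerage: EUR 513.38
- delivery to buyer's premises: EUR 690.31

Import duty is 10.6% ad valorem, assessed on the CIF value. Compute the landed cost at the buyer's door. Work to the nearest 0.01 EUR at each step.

Total landed cost: EUR 115977.47

CIF: the seller pays costs through ocean freight and marine insurance to the destination port.
Already in the invoice (seller's account under CIF): freight — exclude.
The CIF price already equals the CIF value: 102671.04
Import duty = 102671.04 × 10.6% = 10883.13
Buyer bears: destination terminal 1219.61 + brokerage 513.38 + delivery 690.31 + duty 10883.13 = 13306.43
Landed cost = invoice 102671.04 + 13306.43 = 115977.47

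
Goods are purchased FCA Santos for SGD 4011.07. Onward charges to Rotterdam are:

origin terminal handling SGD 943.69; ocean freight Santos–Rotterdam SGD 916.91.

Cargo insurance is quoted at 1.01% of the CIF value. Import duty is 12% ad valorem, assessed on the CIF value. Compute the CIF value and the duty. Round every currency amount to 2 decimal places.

Let C be the CIF value. C = FCA price + pre-shipment costs + freight + 1.01% × C
C − 1.01% × C = 4011.07 + 943.69 + 916.91
0.9899 × C = 5871.67
C = 5871.67 / 0.9899 = 5931.58
Insurance premium = 1.01% × 5931.58 = 59.91
Import duty = 5931.58 × 12% = 711.79

CIF value: SGD 5931.58; import duty: SGD 711.79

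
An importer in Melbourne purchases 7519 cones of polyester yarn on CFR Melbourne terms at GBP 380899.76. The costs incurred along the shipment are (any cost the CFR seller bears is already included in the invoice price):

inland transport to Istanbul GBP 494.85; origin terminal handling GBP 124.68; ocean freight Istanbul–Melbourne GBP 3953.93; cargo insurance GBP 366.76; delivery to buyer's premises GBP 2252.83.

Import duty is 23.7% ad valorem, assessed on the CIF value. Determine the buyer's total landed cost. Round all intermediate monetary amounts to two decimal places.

Total landed cost: GBP 473879.52

CFR: the seller pays costs through ocean freight to the destination port, but not insurance.
Already in the invoice (seller's account under CFR): inland to port, origin terminal, freight — exclude.
CIF value = CFR price + insurance = 380899.76 + 366.76 = 381266.52
Import duty = 381266.52 × 23.7% = 90360.17
Buyer bears: insurance 366.76 + delivery 2252.83 + duty 90360.17 = 92979.76
Landed cost = invoice 380899.76 + 92979.76 = 473879.52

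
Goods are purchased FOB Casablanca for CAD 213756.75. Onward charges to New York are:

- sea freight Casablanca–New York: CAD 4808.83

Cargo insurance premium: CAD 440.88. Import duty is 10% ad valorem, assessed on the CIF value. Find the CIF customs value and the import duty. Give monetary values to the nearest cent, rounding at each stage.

CIF = FOB price + freight + insurance
CIF = 213756.75 + 4808.83 + 440.88 = 219006.46
Import duty = 219006.46 × 10% = 21900.65

CIF value: CAD 219006.46; import duty: CAD 21900.65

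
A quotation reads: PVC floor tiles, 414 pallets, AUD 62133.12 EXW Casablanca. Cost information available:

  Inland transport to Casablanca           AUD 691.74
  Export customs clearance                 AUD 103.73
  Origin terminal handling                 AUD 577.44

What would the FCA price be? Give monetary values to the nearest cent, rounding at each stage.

Not relevant to the conversion: origin terminal — on the buyer under both terms; not part of either seller's price.
From EXW to FCA, the seller additionally bears: inland to port, export clearance.
FCA price = 62133.12 + 691.74 + 103.73 = 62928.59

FCA price: AUD 62928.59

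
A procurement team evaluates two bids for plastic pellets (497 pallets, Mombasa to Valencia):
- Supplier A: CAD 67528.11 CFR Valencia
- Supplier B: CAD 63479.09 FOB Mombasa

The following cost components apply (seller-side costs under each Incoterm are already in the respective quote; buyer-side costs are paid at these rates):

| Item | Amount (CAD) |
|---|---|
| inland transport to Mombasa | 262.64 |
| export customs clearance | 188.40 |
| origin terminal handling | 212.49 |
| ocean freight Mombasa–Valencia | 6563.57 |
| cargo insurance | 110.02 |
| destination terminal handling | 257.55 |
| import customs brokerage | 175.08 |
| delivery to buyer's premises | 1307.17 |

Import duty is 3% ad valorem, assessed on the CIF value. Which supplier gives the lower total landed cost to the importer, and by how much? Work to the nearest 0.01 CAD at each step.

Supplier A is cheaper by CAD 2589.99

Supplier A (CFR):
CIF value = CFR price + insurance = 67528.11 + 110.02 = 67638.13
Import duty = 67638.13 × 3% = 2029.14
Buyer bears (A): 110.02 + 257.55 + 175.08 + 1307.17 = 1849.82
Landed cost (A) = invoice 67528.11 + 1849.82 + duty 2029.14 = 71407.07
Supplier B (FOB):
CIF value = FOB price + freight + insurance = 63479.09 + 6563.57 + 110.02 = 70152.68
Import duty = 70152.68 × 3% = 2104.58
Buyer bears (B): 6563.57 + 110.02 + 257.55 + 175.08 + 1307.17 = 8413.39
Landed cost (B) = invoice 63479.09 + 8413.39 + duty 2104.58 = 73997.06
Difference = |71407.07 − 73997.06| = 2589.99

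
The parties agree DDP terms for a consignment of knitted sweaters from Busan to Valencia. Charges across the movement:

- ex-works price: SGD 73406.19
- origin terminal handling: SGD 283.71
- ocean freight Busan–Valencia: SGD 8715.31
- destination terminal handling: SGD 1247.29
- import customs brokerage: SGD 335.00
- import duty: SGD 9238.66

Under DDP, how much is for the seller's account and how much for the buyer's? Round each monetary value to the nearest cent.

Seller: SGD 93226.16; buyer: SGD 0.00

DDP: the seller bears all costs including import duty.
Seller's account: goods 73406.19 + origin terminal 283.71 + freight 8715.31 + destination terminal 1247.29 + brokerage 335.00 + duty 9238.66 = 93226.16
Buyer's account: 0.00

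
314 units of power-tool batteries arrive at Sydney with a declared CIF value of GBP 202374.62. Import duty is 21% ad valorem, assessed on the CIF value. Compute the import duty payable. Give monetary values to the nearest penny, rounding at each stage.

Import duty = 202374.62 × 21% = 42498.67

Import duty: GBP 42498.67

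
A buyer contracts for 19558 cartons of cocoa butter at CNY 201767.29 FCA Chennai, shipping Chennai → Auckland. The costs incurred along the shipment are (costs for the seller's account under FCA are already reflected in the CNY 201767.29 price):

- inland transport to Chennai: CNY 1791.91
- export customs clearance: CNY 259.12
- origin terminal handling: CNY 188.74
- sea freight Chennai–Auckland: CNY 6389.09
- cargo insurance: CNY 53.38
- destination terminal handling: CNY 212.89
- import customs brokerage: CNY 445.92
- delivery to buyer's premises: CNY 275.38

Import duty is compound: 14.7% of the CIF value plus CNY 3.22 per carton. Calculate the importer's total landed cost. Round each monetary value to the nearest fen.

FCA: the seller delivers export-cleared goods to the carrier; the buyer bears costs from that point.
Already in the invoice (seller's account under FCA): inland to port, export clearance — exclude.
CIF value = FCA price + origin terminal + freight + insurance = 201767.29 + 188.74 + 6389.09 + 53.38 = 208398.50
Ad valorem component: 208398.50 × 14.7% = 30634.58
Specific component: 19558 × 3.22 = 62976.76
Import duty = 30634.58 + 62976.76 = 93611.34
Buyer bears: origin terminal 188.74 + freight 6389.09 + insurance 53.38 + destination terminal 212.89 + brokerage 445.92 + delivery 275.38 + duty 93611.34 = 101176.74
Landed cost = invoice 201767.29 + 101176.74 = 302944.03

Total landed cost: CNY 302944.03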